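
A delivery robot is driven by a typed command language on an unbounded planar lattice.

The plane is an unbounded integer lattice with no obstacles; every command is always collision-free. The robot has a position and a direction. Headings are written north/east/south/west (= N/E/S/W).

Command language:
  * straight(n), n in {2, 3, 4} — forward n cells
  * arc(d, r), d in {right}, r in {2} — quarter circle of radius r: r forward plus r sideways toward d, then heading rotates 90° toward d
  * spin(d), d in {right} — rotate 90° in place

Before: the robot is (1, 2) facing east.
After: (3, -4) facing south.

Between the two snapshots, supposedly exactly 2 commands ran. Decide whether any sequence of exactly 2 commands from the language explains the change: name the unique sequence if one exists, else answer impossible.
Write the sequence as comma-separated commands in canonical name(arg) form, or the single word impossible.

key: cell and facing (now S) both changed — the 2 commands mix motion and turning
initial: (1, 2) facing east
t=1 arc(right, 2) ⇒ (3, 0) facing south
t=2 straight(4) ⇒ (3, -4) facing south
no rival 2-sequence matches.

arc(right, 2), straight(4)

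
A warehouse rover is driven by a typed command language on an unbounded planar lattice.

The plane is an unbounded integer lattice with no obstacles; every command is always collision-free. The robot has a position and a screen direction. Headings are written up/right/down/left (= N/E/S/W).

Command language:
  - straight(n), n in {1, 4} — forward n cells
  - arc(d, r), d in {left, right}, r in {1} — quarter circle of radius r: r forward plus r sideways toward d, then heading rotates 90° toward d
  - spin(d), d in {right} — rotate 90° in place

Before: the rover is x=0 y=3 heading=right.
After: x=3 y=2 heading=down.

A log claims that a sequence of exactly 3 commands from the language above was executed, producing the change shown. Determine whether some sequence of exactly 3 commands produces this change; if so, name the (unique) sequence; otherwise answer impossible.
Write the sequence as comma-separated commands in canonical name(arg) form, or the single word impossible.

key: order matters: swapping straight(1) and arc(right, 1) lands elsewhere
initial: x=0 y=3 heading=right
t=1 straight(1) ⇒ x=1 y=3 heading=right
t=2 straight(1) ⇒ x=2 y=3 heading=right
t=3 arc(right, 1) ⇒ x=3 y=2 heading=down
uniquely the one of 125 3-step routes that fits.

straight(1), straight(1), arc(right, 1)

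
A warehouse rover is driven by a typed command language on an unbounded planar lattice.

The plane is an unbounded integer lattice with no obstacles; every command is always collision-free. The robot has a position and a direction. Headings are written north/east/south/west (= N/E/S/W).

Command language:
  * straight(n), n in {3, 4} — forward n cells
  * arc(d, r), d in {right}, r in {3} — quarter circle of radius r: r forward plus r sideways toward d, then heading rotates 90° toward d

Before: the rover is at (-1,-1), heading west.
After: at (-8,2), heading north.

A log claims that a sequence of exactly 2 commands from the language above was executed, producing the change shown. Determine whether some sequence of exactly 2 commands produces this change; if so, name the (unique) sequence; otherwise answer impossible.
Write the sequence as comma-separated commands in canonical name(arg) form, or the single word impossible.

key: cell and facing (now N) both changed — the 2 commands mix motion and turning
from: at (-1,-1), heading west
t=1 straight(4) ⇒ at (-5,-1), heading west
t=2 arc(right, 3) ⇒ at (-8,2), heading north
all 9 alternatives checked — unique.

straight(4), arc(right, 3)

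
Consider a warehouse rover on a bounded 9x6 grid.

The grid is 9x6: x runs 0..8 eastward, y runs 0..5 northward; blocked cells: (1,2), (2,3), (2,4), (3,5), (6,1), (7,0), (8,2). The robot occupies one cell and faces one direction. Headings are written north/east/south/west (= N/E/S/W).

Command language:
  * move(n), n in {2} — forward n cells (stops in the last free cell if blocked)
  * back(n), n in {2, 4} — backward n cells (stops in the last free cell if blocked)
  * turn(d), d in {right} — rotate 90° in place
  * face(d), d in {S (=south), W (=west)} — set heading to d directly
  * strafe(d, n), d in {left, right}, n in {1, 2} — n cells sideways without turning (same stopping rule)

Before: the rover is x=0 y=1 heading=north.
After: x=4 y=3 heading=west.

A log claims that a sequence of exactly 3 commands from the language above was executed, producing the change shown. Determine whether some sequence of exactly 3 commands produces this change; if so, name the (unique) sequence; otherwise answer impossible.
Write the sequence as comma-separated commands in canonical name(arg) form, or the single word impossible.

key: order matters: swapping face(W) and strafe(right, 2) lands elsewhere
t0: x=0 y=1 heading=north
1. face(W) → x=0 y=1 heading=west
2. back(4) → x=4 y=1 heading=west
3. strafe(right, 2) → x=4 y=3 heading=west
all 1000 alternatives checked — unique.

face(W), back(4), strafe(right, 2)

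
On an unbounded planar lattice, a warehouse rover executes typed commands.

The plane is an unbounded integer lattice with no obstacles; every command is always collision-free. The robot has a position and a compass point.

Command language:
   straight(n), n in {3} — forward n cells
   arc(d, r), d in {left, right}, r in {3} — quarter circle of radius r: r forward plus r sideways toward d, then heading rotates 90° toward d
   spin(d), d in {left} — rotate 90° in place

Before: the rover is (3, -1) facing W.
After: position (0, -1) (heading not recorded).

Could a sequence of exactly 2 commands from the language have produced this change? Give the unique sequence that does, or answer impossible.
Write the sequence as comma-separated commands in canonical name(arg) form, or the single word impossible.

straight(3), spin(left)

key: running spin(left) before straight(3) would end elsewhere — order is forced
start: (3, -1) facing W
[1] after straight(3): (0, -1) facing W
[2] after spin(left): (0, -1) facing S
no other 2-command option fits: unique.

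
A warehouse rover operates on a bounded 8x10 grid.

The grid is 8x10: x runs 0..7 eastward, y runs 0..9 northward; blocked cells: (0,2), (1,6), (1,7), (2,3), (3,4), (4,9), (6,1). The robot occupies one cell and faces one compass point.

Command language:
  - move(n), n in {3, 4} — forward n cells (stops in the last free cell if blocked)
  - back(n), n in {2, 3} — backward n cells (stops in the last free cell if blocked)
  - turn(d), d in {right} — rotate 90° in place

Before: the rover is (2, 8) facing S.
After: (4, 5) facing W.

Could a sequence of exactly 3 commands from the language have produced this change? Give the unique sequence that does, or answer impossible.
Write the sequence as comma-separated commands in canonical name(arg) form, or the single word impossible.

move(3), turn(right), back(2)

key: cell and facing (now W) both changed — the 3 commands mix motion and turning
initial: (2, 8) facing S
1. move(3) → (2, 5) facing S
2. turn(right) → (2, 5) facing W
3. back(2) → (4, 5) facing W
all 125 alternatives checked — unique.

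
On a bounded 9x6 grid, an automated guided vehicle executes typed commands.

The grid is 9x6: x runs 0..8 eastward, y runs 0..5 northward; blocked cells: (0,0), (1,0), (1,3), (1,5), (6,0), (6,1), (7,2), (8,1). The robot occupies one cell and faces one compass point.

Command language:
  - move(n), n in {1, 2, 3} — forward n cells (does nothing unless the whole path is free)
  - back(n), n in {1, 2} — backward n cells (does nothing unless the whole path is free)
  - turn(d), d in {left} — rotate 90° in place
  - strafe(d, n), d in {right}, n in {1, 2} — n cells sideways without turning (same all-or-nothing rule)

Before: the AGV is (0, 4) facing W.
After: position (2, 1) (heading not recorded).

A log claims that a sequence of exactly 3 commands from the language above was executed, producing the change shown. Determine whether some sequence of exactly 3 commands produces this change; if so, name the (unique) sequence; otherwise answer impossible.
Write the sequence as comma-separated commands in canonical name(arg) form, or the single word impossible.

key: order matters: swapping back(2) and move(3) lands elsewhere
begin: (0, 4) facing W
[1] after back(2): (2, 4) facing W
[2] after turn(left): (2, 4) facing S
[3] after move(3): (2, 1) facing S
no rival 3-sequence matches.

back(2), turn(left), move(3)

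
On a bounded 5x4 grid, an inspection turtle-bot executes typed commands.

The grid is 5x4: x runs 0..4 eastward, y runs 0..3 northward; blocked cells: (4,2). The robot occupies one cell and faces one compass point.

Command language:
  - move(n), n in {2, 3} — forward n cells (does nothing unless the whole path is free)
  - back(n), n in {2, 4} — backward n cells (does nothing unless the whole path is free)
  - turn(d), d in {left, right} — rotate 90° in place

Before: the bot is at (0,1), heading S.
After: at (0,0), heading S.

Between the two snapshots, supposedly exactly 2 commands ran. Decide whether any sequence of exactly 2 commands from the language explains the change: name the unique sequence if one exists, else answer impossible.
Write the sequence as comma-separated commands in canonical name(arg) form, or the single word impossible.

key: heading stays S — no command in the sequence turns
start: at (0,1), heading S
[1] after back(2): at (0,3), heading S
[2] after move(3): at (0,0), heading S
uniquely the one of 36 2-step routes that fits.

back(2), move(3)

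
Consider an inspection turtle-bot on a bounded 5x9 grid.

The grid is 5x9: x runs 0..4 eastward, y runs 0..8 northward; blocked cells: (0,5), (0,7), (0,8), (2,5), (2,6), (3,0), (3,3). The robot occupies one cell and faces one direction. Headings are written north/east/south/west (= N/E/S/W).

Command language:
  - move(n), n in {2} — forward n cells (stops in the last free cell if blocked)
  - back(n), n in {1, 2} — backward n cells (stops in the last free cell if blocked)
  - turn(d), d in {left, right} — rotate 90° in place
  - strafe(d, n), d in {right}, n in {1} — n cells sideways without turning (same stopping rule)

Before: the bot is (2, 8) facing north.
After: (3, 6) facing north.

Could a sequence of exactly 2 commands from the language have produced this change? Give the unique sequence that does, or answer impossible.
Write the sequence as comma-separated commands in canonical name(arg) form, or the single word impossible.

key: running back(2) before strafe(right, 1) would end elsewhere — order is forced
from: (2, 8) facing north
step 1 (strafe(right, 1)): (3, 8) facing north
step 2 (back(2)): (3, 6) facing north
uniquely the one of 36 2-step routes that fits.

strafe(right, 1), back(2)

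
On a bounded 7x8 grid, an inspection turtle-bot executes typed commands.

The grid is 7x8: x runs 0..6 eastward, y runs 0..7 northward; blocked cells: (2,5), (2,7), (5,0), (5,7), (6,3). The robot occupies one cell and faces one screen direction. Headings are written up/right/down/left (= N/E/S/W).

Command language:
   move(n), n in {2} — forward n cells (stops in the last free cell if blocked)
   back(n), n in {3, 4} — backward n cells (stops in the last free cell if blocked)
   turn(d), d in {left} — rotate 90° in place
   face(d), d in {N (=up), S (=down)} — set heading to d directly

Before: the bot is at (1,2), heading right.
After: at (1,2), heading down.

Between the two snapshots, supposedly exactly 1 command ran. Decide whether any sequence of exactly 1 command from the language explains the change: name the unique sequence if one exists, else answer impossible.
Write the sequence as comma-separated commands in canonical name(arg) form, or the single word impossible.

key: parked at (1,2) the whole time — nothing moves the robot
begin: at (1,2), heading right
step 1 (face(S)): at (1,2), heading down
no rival 1-sequence matches.

face(S)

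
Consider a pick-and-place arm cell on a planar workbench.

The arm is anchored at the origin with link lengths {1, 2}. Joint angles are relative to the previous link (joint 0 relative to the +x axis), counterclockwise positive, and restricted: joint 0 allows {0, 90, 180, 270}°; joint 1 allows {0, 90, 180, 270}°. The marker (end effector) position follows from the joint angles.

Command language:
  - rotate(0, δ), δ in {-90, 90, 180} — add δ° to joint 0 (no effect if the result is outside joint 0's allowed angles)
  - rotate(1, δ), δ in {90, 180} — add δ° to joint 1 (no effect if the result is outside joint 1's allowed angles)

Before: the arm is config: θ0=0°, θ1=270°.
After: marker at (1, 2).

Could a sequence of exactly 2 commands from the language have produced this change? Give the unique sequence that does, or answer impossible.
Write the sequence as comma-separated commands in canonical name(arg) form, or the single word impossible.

start: config: θ0=0°, θ1=270°
t=1 rotate(1, 90) ⇒ config: θ0=0°, θ1=0°
t=2 rotate(1, 90) ⇒ config: θ0=0°, θ1=90°
uniquely the one of 25 2-step routes that fits.

rotate(1, 90), rotate(1, 90)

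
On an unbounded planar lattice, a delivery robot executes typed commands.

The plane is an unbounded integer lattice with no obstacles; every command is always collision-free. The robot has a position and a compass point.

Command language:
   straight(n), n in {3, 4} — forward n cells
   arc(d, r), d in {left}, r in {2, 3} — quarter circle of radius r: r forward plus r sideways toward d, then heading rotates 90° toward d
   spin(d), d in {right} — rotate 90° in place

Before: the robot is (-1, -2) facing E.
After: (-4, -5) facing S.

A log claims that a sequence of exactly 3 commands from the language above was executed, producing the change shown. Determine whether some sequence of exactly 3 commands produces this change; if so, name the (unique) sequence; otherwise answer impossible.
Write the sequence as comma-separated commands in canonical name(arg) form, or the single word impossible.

key: position moved to (-4,-5) AND the heading swung to S — translation plus rotation needed
from: (-1, -2) facing E
1. spin(right) → (-1, -2) facing S
2. spin(right) → (-1, -2) facing W
3. arc(left, 3) → (-4, -5) facing S
all 125 alternatives checked — unique.

spin(right), spin(right), arc(left, 3)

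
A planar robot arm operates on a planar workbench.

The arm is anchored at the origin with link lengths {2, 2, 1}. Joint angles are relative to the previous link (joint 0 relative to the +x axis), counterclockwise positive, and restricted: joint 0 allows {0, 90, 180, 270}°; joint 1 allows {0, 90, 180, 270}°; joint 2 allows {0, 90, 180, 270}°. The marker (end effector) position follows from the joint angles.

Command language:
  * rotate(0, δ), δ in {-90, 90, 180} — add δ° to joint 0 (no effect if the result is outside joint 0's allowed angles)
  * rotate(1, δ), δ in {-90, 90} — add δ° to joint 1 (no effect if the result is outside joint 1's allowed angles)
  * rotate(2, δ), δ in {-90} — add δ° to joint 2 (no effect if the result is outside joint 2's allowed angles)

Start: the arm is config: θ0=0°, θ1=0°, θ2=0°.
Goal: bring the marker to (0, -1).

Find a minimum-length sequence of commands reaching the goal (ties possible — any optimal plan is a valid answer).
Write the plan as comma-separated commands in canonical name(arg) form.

rotate(1, -90), rotate(1, -90), rotate(0, 90)

t0: config: θ0=0°, θ1=0°, θ2=0°
[1] after rotate(1, -90): config: θ0=0°, θ1=270°, θ2=0°
[2] after rotate(1, -90): config: θ0=0°, θ1=180°, θ2=0°
[3] after rotate(0, 90): config: θ0=90°, θ1=180°, θ2=0°
nothing shorter than 3 reaches the goal.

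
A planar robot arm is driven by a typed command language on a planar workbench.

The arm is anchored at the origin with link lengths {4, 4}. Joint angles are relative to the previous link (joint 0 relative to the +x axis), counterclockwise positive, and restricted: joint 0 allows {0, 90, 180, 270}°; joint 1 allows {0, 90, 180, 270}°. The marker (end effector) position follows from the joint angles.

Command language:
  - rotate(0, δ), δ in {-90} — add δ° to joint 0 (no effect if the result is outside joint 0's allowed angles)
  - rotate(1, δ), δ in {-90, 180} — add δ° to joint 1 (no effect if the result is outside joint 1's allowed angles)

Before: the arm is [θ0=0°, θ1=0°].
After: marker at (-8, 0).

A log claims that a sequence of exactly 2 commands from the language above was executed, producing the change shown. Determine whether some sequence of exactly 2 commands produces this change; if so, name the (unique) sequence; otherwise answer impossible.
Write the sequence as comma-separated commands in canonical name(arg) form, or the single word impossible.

rotate(0, -90), rotate(0, -90)

t0: [θ0=0°, θ1=0°]
1. rotate(0, -90) → [θ0=270°, θ1=0°]
2. rotate(0, -90) → [θ0=180°, θ1=0°]
all 9 alternatives checked — unique.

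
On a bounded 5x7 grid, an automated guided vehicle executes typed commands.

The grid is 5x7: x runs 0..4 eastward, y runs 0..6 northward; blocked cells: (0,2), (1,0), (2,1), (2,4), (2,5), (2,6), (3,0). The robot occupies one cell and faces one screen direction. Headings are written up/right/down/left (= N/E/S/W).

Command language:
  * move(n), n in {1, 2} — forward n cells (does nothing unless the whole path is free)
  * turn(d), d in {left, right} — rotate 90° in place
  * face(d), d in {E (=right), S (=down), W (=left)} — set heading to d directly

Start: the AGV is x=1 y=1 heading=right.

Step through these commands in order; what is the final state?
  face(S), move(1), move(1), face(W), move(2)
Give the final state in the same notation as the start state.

x=1 y=1 heading=left

start: x=1 y=1 heading=right
1. face(S) → x=1 y=1 heading=down
2. move(1) → x=1 y=1 heading=down
3. move(1) → x=1 y=1 heading=down
4. face(W) → x=1 y=1 heading=left
5. move(2) → x=1 y=1 heading=left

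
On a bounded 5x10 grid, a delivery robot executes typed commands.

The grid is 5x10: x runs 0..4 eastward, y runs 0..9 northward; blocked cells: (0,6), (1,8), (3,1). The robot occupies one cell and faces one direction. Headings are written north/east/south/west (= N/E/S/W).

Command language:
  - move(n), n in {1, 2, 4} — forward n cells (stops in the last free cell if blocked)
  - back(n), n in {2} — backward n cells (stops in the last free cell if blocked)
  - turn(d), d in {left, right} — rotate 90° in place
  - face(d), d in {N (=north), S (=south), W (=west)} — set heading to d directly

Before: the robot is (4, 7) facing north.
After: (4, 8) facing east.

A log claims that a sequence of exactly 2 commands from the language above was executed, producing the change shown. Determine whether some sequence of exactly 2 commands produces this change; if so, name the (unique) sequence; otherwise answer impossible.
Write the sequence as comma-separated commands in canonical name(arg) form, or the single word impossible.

move(1), turn(right)

key: position moved to (4,8) AND the heading swung to E — translation plus rotation needed
start: (4, 7) facing north
[1] after move(1): (4, 8) facing north
[2] after turn(right): (4, 8) facing east
uniquely the one of 81 2-step routes that fits.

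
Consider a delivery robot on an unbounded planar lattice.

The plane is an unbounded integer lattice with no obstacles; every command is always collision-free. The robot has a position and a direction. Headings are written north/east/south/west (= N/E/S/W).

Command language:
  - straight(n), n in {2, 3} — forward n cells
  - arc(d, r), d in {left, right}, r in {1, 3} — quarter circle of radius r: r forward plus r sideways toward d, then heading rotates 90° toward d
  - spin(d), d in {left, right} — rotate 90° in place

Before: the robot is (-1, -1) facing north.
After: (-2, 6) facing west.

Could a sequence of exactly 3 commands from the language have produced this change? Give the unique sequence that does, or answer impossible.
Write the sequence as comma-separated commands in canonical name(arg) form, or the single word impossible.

key: position moved to (-2,6) AND the heading swung to W — translation plus rotation needed
start: (-1, -1) facing north
[1] after straight(3): (-1, 2) facing north
[2] after straight(3): (-1, 5) facing north
[3] after arc(left, 1): (-2, 6) facing west
no other 3-command option fits: unique.

straight(3), straight(3), arc(left, 1)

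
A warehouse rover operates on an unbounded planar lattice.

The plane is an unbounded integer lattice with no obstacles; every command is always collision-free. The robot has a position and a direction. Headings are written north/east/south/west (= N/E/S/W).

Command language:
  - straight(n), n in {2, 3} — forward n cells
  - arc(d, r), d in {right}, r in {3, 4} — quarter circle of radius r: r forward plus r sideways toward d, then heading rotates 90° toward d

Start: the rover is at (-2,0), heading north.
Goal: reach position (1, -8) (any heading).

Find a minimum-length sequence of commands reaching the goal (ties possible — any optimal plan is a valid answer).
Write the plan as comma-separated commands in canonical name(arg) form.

initial: at (-2,0), heading north
1. arc(right, 3) → at (1,3), heading east
2. arc(right, 4) → at (5,-1), heading south
3. straight(3) → at (5,-4), heading south
4. arc(right, 4) → at (1,-8), heading west
minimal: 4 command(s), checked below 4.

arc(right, 3), arc(right, 4), straight(3), arc(right, 4)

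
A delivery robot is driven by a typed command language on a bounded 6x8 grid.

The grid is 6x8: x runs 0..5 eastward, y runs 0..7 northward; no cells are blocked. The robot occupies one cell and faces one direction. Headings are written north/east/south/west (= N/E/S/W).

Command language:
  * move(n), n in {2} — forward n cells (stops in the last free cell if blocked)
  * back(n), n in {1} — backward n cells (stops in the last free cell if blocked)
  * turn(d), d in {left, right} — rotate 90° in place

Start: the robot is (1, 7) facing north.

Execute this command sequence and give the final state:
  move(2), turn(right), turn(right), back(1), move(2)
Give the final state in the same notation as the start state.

from: (1, 7) facing north
t=1 move(2) ⇒ (1, 7) facing north
t=2 turn(right) ⇒ (1, 7) facing east
t=3 turn(right) ⇒ (1, 7) facing south
t=4 back(1) ⇒ (1, 7) facing south
t=5 move(2) ⇒ (1, 5) facing south

(1, 5) facing south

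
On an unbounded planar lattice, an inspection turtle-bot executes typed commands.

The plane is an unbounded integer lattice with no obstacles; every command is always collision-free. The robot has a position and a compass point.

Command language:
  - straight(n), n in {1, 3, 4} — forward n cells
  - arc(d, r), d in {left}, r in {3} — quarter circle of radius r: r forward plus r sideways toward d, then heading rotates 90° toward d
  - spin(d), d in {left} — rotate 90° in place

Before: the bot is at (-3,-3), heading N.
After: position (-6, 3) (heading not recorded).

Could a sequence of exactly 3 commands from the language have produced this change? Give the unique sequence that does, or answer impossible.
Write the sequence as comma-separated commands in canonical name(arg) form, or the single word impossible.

key: order matters: swapping straight(3) and spin(left) lands elsewhere
begin: at (-3,-3), heading N
t=1 straight(3) ⇒ at (-3,0), heading N
t=2 arc(left, 3) ⇒ at (-6,3), heading W
t=3 spin(left) ⇒ at (-6,3), heading S
no rival 3-sequence matches.

straight(3), arc(left, 3), spin(left)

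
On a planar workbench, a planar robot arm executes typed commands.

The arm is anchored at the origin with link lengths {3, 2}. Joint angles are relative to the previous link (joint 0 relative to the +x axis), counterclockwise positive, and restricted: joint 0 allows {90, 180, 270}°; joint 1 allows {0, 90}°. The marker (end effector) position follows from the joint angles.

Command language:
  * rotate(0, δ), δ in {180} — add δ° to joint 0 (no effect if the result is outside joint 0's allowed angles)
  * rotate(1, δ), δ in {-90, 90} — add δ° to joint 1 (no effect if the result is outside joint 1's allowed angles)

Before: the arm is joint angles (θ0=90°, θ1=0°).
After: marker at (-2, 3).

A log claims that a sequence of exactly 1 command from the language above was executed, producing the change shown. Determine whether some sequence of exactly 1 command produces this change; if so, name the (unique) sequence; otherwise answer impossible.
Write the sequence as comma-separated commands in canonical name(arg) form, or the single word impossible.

rotate(1, 90)

initial: joint angles (θ0=90°, θ1=0°)
1. rotate(1, 90) → joint angles (θ0=90°, θ1=90°)
no other 1-command option fits: unique.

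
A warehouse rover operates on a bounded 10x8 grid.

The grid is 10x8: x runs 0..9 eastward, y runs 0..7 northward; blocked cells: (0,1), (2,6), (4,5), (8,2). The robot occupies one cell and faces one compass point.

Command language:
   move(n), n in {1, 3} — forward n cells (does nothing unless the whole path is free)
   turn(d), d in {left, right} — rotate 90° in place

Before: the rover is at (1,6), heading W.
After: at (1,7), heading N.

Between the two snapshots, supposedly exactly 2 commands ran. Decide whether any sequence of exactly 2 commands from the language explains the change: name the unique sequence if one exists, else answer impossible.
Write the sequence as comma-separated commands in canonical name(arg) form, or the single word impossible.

key: cell and facing (now N) both changed — the 2 commands mix motion and turning
begin: at (1,6), heading W
t=1 turn(right) ⇒ at (1,6), heading N
t=2 move(1) ⇒ at (1,7), heading N
uniquely the one of 16 2-step routes that fits.

turn(right), move(1)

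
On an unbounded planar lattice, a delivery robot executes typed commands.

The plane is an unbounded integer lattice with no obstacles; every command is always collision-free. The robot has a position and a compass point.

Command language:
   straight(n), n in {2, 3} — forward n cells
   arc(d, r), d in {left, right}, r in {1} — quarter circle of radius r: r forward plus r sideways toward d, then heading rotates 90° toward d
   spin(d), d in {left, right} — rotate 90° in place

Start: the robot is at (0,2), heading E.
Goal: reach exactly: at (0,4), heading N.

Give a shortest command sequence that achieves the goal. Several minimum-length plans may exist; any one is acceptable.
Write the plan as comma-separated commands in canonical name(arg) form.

initial: at (0,2), heading E
t=1 spin(left) ⇒ at (0,2), heading N
t=2 straight(2) ⇒ at (0,4), heading N
shorter routes all fall short; 2 is best.

spin(left), straight(2)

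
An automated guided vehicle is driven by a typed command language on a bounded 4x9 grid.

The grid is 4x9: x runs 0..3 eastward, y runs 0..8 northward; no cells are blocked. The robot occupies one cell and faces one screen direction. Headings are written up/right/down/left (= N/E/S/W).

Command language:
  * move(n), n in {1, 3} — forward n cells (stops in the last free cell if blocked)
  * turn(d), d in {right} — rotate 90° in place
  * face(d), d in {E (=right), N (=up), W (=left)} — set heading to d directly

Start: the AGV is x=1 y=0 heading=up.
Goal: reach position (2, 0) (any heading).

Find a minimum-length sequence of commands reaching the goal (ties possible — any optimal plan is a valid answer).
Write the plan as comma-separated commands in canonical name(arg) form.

from: x=1 y=0 heading=up
step 1 (turn(right)): x=1 y=0 heading=right
step 2 (move(1)): x=2 y=0 heading=right
no 1-step plan works, so 2 is optimal.

turn(right), move(1)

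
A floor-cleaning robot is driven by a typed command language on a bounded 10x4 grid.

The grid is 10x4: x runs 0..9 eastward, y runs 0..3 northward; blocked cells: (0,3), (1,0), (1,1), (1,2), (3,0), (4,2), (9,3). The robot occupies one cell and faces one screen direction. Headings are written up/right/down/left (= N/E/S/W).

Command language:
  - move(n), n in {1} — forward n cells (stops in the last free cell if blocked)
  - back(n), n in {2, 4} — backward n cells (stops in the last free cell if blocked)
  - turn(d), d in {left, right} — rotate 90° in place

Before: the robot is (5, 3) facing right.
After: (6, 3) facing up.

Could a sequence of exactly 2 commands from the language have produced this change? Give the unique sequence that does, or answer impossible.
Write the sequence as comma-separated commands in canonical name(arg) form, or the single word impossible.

key: order matters: swapping move(1) and turn(left) lands elsewhere
initial: (5, 3) facing right
[1] after move(1): (6, 3) facing right
[2] after turn(left): (6, 3) facing up
no rival 2-sequence matches.

move(1), turn(left)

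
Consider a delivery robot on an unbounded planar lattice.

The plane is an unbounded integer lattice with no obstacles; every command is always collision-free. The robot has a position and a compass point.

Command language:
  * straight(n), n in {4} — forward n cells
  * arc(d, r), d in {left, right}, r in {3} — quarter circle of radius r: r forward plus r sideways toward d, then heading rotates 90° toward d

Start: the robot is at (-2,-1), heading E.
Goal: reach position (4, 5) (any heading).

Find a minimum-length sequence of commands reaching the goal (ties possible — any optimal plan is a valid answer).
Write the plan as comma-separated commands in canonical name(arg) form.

t0: at (-2,-1), heading E
1. arc(left, 3) → at (1,2), heading N
2. arc(right, 3) → at (4,5), heading E
nothing shorter than 2 reaches the goal.

arc(left, 3), arc(right, 3)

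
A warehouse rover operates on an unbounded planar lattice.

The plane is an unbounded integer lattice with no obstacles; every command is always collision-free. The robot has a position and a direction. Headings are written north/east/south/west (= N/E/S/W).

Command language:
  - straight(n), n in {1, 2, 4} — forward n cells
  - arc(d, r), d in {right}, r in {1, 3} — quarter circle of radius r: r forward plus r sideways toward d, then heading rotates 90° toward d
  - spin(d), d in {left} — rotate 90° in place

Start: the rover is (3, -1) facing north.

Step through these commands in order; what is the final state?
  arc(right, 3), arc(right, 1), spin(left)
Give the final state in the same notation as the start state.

begin: (3, -1) facing north
[1] after arc(right, 3): (6, 2) facing east
[2] after arc(right, 1): (7, 1) facing south
[3] after spin(left): (7, 1) facing east

(7, 1) facing east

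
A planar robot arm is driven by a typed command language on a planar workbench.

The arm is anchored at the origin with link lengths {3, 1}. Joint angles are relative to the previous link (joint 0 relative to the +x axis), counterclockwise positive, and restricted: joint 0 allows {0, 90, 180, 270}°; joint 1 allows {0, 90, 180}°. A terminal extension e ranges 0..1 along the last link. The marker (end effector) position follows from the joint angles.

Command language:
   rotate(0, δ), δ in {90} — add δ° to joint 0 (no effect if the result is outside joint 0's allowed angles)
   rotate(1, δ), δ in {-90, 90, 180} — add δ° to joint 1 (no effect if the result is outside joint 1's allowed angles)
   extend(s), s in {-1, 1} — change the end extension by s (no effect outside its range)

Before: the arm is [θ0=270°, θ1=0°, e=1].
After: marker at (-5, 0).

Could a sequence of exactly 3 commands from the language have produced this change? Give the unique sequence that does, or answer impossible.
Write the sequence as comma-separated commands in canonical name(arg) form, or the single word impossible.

rotate(0, 90), rotate(0, 90), rotate(0, 90)

from: [θ0=270°, θ1=0°, e=1]
1. rotate(0, 90) → [θ0=0°, θ1=0°, e=1]
2. rotate(0, 90) → [θ0=90°, θ1=0°, e=1]
3. rotate(0, 90) → [θ0=180°, θ1=0°, e=1]
all 216 alternatives checked — unique.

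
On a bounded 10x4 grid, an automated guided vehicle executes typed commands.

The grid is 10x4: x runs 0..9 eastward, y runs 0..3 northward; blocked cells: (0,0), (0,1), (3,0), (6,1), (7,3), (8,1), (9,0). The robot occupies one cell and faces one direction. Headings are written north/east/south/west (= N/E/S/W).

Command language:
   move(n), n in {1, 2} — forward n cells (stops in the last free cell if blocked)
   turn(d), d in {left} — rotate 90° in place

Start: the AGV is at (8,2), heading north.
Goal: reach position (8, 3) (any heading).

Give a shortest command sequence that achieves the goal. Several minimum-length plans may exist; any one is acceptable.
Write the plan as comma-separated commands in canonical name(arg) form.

move(2)

from: at (8,2), heading north
t=1 move(2) ⇒ at (8,3), heading north
minimal: 1 command(s), checked below 1.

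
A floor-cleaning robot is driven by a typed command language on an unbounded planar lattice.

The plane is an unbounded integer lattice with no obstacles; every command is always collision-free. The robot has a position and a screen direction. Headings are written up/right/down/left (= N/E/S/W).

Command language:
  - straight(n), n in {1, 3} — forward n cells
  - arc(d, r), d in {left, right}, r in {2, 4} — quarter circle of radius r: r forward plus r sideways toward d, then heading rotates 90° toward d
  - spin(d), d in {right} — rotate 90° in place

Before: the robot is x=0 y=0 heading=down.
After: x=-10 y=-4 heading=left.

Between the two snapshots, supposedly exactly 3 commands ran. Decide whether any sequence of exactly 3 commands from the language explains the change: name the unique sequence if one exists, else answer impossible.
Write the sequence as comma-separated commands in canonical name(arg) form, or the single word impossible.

arc(right, 4), straight(3), straight(3)

key: position moved to (-10,-4) AND the heading swung to W — translation plus rotation needed
t0: x=0 y=0 heading=down
[1] after arc(right, 4): x=-4 y=-4 heading=left
[2] after straight(3): x=-7 y=-4 heading=left
[3] after straight(3): x=-10 y=-4 heading=left
uniquely the one of 343 3-step routes that fits.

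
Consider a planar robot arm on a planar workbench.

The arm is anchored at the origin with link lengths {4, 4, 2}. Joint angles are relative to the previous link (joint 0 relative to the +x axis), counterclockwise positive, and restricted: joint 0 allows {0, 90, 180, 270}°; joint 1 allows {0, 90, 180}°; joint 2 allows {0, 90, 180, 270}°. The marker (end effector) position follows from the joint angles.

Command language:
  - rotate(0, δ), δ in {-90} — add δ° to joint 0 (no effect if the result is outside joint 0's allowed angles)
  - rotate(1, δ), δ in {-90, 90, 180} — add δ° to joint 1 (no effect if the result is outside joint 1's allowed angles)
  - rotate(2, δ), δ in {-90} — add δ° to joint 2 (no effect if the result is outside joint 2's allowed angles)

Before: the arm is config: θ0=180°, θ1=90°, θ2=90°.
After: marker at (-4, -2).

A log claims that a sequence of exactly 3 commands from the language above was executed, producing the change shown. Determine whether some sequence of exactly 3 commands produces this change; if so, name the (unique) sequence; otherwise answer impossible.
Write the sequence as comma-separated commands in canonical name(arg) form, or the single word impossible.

t0: config: θ0=180°, θ1=90°, θ2=90°
step 1 (rotate(2, -90)): config: θ0=180°, θ1=90°, θ2=0°
step 2 (rotate(2, -90)): config: θ0=180°, θ1=90°, θ2=270°
step 3 (rotate(2, -90)): config: θ0=180°, θ1=90°, θ2=180°
all 125 alternatives checked — unique.

rotate(2, -90), rotate(2, -90), rotate(2, -90)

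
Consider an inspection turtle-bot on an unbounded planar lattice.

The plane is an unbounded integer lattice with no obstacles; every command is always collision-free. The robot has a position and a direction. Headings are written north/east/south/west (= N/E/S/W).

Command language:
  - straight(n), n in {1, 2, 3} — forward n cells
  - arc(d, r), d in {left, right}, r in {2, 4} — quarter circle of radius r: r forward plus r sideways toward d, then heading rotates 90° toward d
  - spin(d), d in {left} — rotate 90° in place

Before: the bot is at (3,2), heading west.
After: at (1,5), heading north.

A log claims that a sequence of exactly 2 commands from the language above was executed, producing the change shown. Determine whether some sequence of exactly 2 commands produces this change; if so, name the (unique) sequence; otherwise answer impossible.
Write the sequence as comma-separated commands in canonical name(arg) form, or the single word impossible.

key: running straight(1) before arc(right, 2) would end elsewhere — order is forced
begin: at (3,2), heading west
1. arc(right, 2) → at (1,4), heading north
2. straight(1) → at (1,5), heading north
uniquely the one of 64 2-step routes that fits.

arc(right, 2), straight(1)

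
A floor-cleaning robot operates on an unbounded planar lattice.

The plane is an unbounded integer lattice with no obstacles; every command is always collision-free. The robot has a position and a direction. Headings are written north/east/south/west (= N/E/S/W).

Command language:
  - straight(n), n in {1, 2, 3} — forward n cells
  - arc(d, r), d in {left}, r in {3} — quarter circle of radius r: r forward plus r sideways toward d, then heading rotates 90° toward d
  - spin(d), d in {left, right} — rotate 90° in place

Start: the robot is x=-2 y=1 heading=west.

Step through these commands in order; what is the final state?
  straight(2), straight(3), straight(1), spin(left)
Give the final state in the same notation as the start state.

from: x=-2 y=1 heading=west
step 1 (straight(2)): x=-4 y=1 heading=west
step 2 (straight(3)): x=-7 y=1 heading=west
step 3 (straight(1)): x=-8 y=1 heading=west
step 4 (spin(left)): x=-8 y=1 heading=south

x=-8 y=1 heading=south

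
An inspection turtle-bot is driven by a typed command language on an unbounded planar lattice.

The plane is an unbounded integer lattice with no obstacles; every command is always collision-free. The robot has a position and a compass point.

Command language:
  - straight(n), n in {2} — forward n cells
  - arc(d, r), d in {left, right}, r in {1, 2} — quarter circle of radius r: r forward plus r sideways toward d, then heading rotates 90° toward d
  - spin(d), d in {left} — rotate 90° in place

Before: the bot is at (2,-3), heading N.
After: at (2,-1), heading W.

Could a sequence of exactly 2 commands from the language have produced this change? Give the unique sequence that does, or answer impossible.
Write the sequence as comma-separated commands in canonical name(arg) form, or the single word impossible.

straight(2), spin(left)

key: order matters: swapping straight(2) and spin(left) lands elsewhere
begin: at (2,-3), heading N
1. straight(2) → at (2,-1), heading N
2. spin(left) → at (2,-1), heading W
uniquely the one of 36 2-step routes that fits.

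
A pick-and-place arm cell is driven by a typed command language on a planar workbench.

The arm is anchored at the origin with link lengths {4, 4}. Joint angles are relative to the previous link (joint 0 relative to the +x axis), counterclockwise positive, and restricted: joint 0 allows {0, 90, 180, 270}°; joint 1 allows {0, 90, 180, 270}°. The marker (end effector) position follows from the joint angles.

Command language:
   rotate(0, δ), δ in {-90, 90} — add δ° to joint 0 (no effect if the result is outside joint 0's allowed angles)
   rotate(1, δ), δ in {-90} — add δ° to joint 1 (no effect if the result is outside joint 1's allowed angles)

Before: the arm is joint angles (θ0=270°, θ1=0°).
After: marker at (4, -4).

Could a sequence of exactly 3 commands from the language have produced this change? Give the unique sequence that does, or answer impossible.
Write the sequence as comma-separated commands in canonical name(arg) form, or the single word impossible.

rotate(1, -90), rotate(1, -90), rotate(1, -90)

initial: joint angles (θ0=270°, θ1=0°)
1. rotate(1, -90) → joint angles (θ0=270°, θ1=270°)
2. rotate(1, -90) → joint angles (θ0=270°, θ1=180°)
3. rotate(1, -90) → joint angles (θ0=270°, θ1=90°)
all 27 alternatives checked — unique.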